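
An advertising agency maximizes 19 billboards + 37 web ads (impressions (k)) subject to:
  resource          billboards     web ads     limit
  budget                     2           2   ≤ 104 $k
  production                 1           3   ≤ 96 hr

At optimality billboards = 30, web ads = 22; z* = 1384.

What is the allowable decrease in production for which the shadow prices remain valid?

Binding constraints: budget, production. The basis is B = [[2,2],[1,3]] with det 4.
Per unit decrease in production, x* moves by d = (0.5, -0.5).
The basis stays optimal until web ads reaches 0; allowable decrease = 44 hr.

44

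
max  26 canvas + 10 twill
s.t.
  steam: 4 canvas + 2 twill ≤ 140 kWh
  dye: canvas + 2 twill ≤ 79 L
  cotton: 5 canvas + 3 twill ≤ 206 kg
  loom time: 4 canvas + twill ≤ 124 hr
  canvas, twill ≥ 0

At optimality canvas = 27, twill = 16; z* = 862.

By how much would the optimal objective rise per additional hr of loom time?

Binding: steam and loom time. Non-binding: dye (20 unused), cotton (23 unused).
Since dye, cotton are not tight, their duals are 0.
The binding rows give the dual system: 4·y_steam + 4·y_loom time = 26 and 2·y_steam + 1·y_loom time = 10.
→ y_steam = 3.5 and y_loom time = 3.
Shadow price of loom time = 3.

3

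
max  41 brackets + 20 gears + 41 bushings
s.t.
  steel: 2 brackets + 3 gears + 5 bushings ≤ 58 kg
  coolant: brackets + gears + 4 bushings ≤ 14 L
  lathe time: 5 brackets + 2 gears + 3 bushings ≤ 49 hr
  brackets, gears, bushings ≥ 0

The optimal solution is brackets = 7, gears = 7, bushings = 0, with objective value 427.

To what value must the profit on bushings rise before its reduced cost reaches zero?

Binding: coolant and lathe time. Non-binding: steel (23 unused).
Since steel is not tight, its dual is 0.
Dual feasibility on the basic columns requires 1·y_coolant + 5·y_lathe time = 41, 1·y_coolant + 2·y_lathe time = 20.
This yields shadow prices y_coolant = 6, y_lathe time = 7.
bushings enters the basis when its profit ≥ yᵀa₃ = 6·4 + 7·3 = 45.

45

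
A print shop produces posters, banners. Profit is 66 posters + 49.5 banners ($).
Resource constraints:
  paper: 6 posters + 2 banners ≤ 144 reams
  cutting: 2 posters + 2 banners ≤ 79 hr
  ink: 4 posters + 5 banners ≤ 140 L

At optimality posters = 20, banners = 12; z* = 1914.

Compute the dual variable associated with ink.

Check each constraint at x*: paper 144/144 (tight); cutting 64/79 (slack 15); ink 140/140 (tight).
Slack constraints have shadow price 0 (complementary slackness).
Dual feasibility on the basic columns requires 6·y_paper + 4·y_ink = 66, 2·y_paper + 5·y_ink = 49.5.
This yields shadow prices y_paper = 6, y_ink = 7.5.
Shadow price of ink = 7.5.

7.5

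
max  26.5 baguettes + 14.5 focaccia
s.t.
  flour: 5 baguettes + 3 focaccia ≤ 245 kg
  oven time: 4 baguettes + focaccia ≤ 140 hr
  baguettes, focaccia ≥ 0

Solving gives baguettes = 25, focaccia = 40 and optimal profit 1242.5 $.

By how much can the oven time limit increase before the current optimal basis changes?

56

Binding constraints: flour, oven time. The basis is B = [[5,3],[4,1]] with det -7.
Per unit increase in oven time, x* moves by d = (0.4286, -0.7143).
The basis stays optimal until focaccia reaches 0; allowable increase = 56 hr.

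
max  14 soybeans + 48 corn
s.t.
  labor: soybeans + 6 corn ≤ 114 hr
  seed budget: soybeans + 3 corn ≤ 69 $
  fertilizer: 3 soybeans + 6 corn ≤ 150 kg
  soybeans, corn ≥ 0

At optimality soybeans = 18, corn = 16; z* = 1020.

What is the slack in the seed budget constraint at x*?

seed budget used = 1·18 + 3·16 = 66; slack = 69 − 66 = 3.

3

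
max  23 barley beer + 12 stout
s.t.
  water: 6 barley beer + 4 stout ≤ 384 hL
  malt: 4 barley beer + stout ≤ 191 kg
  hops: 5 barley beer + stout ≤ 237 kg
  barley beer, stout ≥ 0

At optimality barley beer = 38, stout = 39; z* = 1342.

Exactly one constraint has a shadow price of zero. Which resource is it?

water: 384/384 (binding)
malt: 191/191 (binding)
hops: 229/237 (slack 8)
By complementary slackness, a constraint with positive slack has shadow price 0 → hops.

hops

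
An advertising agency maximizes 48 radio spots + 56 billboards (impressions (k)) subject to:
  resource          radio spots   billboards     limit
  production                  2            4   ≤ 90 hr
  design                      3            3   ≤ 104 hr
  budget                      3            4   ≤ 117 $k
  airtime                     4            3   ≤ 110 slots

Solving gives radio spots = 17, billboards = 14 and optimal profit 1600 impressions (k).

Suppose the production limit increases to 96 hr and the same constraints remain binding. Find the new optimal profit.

At the optimum: production uses 90 of 90 (binding); design uses 93 of 104 (slack = 11); budget uses 107 of 117 (slack = 10); airtime uses 110 of 110 (binding).
By complementary slackness, y = 0 for the non-binding constraints.
From A_Bᵀ y = c: 2·y_production + 4·y_airtime = 48; 4·y_production + 3·y_airtime = 56.
→ y_production = 8 and y_airtime = 8.
Δz = y_production·Δb = 8 × (6) = 48, so new z* = 1600 + 48 = 1648.

1648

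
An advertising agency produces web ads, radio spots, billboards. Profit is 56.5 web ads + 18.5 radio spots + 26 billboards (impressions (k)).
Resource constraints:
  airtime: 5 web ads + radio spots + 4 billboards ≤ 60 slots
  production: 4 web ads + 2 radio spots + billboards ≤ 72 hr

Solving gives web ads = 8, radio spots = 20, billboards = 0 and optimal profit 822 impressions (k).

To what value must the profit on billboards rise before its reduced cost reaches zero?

32

Check each constraint at x*: airtime 60/60 (tight); production 72/72 (tight).
Dual feasibility on the basic columns requires 5·y_airtime + 4·y_production = 56.5, 1·y_airtime + 2·y_production = 18.5.
→ y_airtime = 6.5 and y_production = 6.
billboards enters the basis when its profit ≥ yᵀa₃ = 6.5·4 + 6·1 = 32.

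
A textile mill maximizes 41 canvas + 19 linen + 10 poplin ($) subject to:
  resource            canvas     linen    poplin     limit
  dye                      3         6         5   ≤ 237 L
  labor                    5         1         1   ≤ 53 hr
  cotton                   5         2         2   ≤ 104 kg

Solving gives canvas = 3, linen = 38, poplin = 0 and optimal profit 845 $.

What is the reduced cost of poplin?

-7

Binding: dye and labor. Non-binding: cotton (13 unused).
Slack constraints have shadow price 0 (complementary slackness).
The binding rows give the dual system: 3·y_dye + 5·y_labor = 41 and 6·y_dye + 1·y_labor = 19.
→ y_dye = 2 and y_labor = 7.
Reduced cost of poplin: c₃ − yᵀa₃ = 10 − (2·5 + 7·1) = 10 − 17 = -7.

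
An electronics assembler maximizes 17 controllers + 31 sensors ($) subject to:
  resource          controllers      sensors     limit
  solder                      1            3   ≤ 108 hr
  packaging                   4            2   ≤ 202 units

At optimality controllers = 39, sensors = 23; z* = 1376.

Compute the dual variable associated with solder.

Both solder and packaging are binding at x*.
From A_Bᵀ y = c: 1·y_solder + 4·y_packaging = 17; 3·y_solder + 2·y_packaging = 31.
Solving: y_solder = 9, y_packaging = 2.
Shadow price of solder = 9.

9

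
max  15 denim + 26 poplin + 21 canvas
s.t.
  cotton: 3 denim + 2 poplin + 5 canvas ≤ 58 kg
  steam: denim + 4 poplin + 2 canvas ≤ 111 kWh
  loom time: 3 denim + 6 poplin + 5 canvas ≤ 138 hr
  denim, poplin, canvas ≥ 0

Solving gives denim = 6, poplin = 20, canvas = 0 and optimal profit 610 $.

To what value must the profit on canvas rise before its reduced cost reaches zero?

Binding: cotton and loom time. Non-binding: steam (25 unused).
Since steam is not tight, its dual is 0.
The binding rows give the dual system: 3·y_cotton + 3·y_loom time = 15 and 2·y_cotton + 6·y_loom time = 26.
→ y_cotton = 1 and y_loom time = 4.
canvas enters the basis when its profit ≥ yᵀa₃ = 1·5 + 4·5 = 25.

25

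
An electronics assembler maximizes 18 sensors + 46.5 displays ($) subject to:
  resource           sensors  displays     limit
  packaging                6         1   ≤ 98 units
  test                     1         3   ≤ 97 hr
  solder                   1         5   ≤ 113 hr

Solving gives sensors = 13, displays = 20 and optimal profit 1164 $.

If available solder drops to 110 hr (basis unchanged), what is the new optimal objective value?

1137

Binding: packaging and solder. Non-binding: test (24 unused).
Slack constraints have shadow price 0 (complementary slackness).
Dual feasibility on the basic columns requires 6·y_packaging + 1·y_solder = 18, 1·y_packaging + 5·y_solder = 46.5.
Solving: y_packaging = 1.5, y_solder = 9.
Δz = y_solder·Δb = 9 × (-3) = -27, so new z* = 1164 − 27 = 1137.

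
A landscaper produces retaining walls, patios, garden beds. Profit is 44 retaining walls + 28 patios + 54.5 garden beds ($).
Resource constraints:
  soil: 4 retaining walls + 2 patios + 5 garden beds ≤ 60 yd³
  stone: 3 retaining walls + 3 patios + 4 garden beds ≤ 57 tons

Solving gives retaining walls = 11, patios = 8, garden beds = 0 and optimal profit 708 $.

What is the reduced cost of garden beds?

At the optimum: soil uses 60 of 60 (binding); stone uses 57 of 57 (binding).
From A_Bᵀ y = c: 4·y_soil + 3·y_stone = 44; 2·y_soil + 3·y_stone = 28.
This yields shadow prices y_soil = 8, y_stone = 4.
Reduced cost of garden beds: c₃ − yᵀa₃ = 54.5 − (8·5 + 4·4) = 54.5 − 56 = -1.5.

-1.5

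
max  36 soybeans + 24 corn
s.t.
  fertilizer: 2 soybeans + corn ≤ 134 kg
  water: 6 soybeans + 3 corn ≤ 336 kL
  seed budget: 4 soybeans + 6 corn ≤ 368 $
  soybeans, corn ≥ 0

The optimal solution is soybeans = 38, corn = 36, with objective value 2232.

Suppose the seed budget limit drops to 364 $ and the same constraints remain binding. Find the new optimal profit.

At the optimum: fertilizer uses 112 of 134 (slack = 22); water uses 336 of 336 (binding); seed budget uses 368 of 368 (binding).
Since fertilizer is not tight, its dual is 0.
Dual feasibility on the basic columns requires 6·y_water + 4·y_seed budget = 36, 3·y_water + 6·y_seed budget = 24.
Solving: y_water = 5, y_seed budget = 1.5.
Δz = y_seed budget·Δb = 1.5 × (-4) = -6, so new z* = 2232 − 6 = 2226.

2226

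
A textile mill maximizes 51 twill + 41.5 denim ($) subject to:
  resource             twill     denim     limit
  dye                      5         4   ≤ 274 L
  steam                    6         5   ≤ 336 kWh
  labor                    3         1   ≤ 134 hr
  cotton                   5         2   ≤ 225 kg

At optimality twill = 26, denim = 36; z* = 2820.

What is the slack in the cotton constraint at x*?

23

cotton used = 5·26 + 2·36 = 202; slack = 225 − 202 = 23.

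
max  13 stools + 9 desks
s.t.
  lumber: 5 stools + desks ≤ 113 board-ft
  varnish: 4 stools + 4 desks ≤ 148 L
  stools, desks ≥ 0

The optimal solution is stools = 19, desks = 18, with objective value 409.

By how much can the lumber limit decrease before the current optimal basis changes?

Binding constraints: lumber, varnish. The basis is B = [[5,1],[4,4]] with det 16.
Per unit decrease in lumber, x* moves by d = (-0.25, 0.25).
The basis stays optimal until stools reaches 0; allowable decrease = 76 board-ft.

76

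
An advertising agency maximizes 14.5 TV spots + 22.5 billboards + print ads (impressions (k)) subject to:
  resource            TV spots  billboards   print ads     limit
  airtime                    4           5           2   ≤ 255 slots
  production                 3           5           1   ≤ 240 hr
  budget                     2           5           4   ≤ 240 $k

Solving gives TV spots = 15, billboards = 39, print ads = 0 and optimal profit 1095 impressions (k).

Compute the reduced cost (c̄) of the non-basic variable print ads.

At the optimum: airtime uses 255 of 255 (binding); production uses 240 of 240 (binding); budget uses 225 of 240 (slack = 15).
Since budget is not tight, its dual is 0.
The binding rows give the dual system: 4·y_airtime + 3·y_production = 14.5 and 5·y_airtime + 5·y_production = 22.5.
This yields shadow prices y_airtime = 1, y_production = 3.5.
Reduced cost of print ads: c₃ − yᵀa₃ = 1 − (1·2 + 3.5·1) = 1 − 5.5 = -4.5.

-4.5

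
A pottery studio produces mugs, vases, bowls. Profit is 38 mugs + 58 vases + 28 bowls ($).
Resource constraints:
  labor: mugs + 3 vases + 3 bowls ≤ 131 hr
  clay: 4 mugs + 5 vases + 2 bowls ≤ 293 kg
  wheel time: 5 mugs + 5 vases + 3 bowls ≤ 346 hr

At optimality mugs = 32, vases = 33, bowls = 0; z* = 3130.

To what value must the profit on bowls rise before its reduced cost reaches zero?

34

Check each constraint at x*: labor 131/131 (tight); clay 293/293 (tight); wheel time 325/346 (slack 21).
By complementary slackness, y = 0 for the non-binding constraint.
The binding rows give the dual system: 1·y_labor + 4·y_clay = 38 and 3·y_labor + 5·y_clay = 58.
This yields shadow prices y_labor = 6, y_clay = 8.
bowls enters the basis when its profit ≥ yᵀa₃ = 6·3 + 8·2 = 34.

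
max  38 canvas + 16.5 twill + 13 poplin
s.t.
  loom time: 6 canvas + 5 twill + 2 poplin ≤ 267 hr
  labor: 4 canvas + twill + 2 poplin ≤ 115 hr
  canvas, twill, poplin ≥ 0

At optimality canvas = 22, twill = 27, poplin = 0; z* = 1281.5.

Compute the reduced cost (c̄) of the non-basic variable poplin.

Check each constraint at x*: loom time 267/267 (tight); labor 115/115 (tight).
The binding rows give the dual system: 6·y_loom time + 4·y_labor = 38 and 5·y_loom time + 1·y_labor = 16.5.
This yields shadow prices y_loom time = 2, y_labor = 6.5.
Reduced cost of poplin: c₃ − yᵀa₃ = 13 − (2·2 + 6.5·2) = 13 − 17 = -4.

-4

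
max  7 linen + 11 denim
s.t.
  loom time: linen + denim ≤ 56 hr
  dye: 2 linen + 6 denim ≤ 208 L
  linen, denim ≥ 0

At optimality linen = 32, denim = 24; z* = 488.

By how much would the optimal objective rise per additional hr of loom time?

At the optimum: loom time uses 56 of 56 (binding); dye uses 208 of 208 (binding).
The binding rows give the dual system: 1·y_loom time + 2·y_dye = 7 and 1·y_loom time + 6·y_dye = 11.
Solving: y_loom time = 5, y_dye = 1.
Shadow price of loom time = 5.

5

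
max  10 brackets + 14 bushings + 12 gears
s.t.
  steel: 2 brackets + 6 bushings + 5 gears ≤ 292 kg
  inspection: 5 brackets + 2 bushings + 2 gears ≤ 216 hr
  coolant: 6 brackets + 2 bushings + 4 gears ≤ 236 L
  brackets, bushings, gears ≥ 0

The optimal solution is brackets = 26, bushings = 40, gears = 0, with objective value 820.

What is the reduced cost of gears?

-2

Check each constraint at x*: steel 292/292 (tight); inspection 210/216 (slack 6); coolant 236/236 (tight).
Slack constraints have shadow price 0 (complementary slackness).
The binding rows give the dual system: 2·y_steel + 6·y_coolant = 10 and 6·y_steel + 2·y_coolant = 14.
Solving: y_steel = 2, y_coolant = 1.
Reduced cost of gears: c₃ − yᵀa₃ = 12 − (2·5 + 1·4) = 12 − 14 = -2.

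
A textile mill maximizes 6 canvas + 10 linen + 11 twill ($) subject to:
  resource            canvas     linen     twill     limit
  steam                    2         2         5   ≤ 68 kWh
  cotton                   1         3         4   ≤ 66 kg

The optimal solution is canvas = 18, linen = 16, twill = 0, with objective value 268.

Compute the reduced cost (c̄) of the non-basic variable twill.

-7

Both steam and cotton are binding at x*.
The binding rows give the dual system: 2·y_steam + 1·y_cotton = 6 and 2·y_steam + 3·y_cotton = 10.
→ y_steam = 2 and y_cotton = 2.
Reduced cost of twill: c₃ − yᵀa₃ = 11 − (2·5 + 2·4) = 11 − 18 = -7.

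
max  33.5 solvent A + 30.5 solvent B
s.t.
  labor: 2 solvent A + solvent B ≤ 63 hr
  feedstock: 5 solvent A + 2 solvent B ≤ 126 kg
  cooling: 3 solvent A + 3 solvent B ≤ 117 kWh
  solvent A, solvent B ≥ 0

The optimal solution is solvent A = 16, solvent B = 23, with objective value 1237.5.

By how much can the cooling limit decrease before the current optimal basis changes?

Binding constraints: feedstock, cooling. The basis is B = [[5,2],[3,3]] with det 9.
Per unit decrease in cooling, x* moves by d = (0.2222, -0.5556).
The basis stays optimal until solvent B reaches 0; allowable decrease = 41.4 kWh.

41.4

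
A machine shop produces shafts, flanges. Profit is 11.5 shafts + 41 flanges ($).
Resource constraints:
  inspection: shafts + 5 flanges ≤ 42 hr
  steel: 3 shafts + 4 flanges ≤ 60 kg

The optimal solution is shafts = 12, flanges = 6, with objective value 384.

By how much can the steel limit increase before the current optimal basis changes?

66

Binding constraints: inspection, steel. The basis is B = [[1,5],[3,4]] with det -11.
Per unit increase in steel, x* moves by d = (0.4545, -0.0909).
The basis stays optimal until flanges reaches 0; allowable increase = 66 kg.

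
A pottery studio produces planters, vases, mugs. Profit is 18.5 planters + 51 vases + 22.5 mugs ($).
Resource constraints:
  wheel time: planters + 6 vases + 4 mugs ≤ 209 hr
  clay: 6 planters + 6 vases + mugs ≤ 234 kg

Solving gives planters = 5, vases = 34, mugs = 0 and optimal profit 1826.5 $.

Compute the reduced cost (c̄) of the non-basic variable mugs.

-5.5

Check each constraint at x*: wheel time 209/209 (tight); clay 234/234 (tight).
From A_Bᵀ y = c: 1·y_wheel time + 6·y_clay = 18.5; 6·y_wheel time + 6·y_clay = 51.
→ y_wheel time = 6.5 and y_clay = 2.
Reduced cost of mugs: c₃ − yᵀa₃ = 22.5 − (6.5·4 + 2·1) = 22.5 − 28 = -5.5.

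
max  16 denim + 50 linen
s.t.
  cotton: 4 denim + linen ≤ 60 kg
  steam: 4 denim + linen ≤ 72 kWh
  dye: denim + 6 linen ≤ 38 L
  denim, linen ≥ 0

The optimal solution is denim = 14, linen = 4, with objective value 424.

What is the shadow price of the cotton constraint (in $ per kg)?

2

At the optimum: cotton uses 60 of 60 (binding); steam uses 60 of 72 (slack = 12); dye uses 38 of 38 (binding).
Slack constraints have shadow price 0 (complementary slackness).
Dual feasibility on the basic columns requires 4·y_cotton + 1·y_dye = 16, 1·y_cotton + 6·y_dye = 50.
→ y_cotton = 2 and y_dye = 8.
Shadow price of cotton = 2.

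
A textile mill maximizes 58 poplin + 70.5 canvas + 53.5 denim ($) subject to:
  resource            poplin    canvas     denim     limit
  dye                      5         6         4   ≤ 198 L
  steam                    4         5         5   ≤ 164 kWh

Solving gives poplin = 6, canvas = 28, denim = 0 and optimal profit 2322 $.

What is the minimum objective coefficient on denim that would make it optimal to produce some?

Both dye and steam are binding at x*.
The binding rows give the dual system: 5·y_dye + 4·y_steam = 58 and 6·y_dye + 5·y_steam = 70.5.
This yields shadow prices y_dye = 8, y_steam = 4.5.
denim enters the basis when its profit ≥ yᵀa₃ = 8·4 + 4.5·5 = 54.5.

54.5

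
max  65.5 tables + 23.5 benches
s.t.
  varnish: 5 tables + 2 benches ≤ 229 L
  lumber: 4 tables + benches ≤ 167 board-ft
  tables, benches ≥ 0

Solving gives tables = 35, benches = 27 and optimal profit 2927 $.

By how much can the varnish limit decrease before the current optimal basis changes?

Binding constraints: varnish, lumber. The basis is B = [[5,2],[4,1]] with det -3.
Per unit decrease in varnish, x* moves by d = (0.3333, -1.3333).
The basis stays optimal until benches reaches 0; allowable decrease = 20.25 L.

20.25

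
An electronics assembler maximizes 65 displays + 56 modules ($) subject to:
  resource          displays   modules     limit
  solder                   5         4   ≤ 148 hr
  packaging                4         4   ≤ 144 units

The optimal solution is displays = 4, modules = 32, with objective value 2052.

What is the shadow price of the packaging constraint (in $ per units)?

5

Both solder and packaging are binding at x*.
Dual feasibility on the basic columns requires 5·y_solder + 4·y_packaging = 65, 4·y_solder + 4·y_packaging = 56.
→ y_solder = 9 and y_packaging = 5.
Shadow price of packaging = 5.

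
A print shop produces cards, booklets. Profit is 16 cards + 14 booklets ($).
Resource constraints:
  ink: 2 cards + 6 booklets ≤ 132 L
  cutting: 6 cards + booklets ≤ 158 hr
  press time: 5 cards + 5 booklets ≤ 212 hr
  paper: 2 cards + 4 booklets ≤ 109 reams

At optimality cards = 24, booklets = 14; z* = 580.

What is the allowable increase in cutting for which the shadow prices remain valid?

37.4

Binding constraints: ink, cutting. The basis is B = [[2,6],[6,1]] with det -34.
Per unit increase in cutting, x* moves by d = (0.1765, -0.0588).
The basis stays optimal until press time becomes binding; allowable increase = 37.4 hr.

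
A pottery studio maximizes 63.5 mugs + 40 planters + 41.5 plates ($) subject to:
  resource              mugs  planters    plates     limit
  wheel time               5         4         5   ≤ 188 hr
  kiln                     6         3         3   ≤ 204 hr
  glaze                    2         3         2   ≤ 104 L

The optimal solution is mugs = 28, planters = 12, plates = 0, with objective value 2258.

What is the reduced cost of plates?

Check each constraint at x*: wheel time 188/188 (tight); kiln 204/204 (tight); glaze 92/104 (slack 12).
By complementary slackness, y = 0 for the non-binding constraint.
Dual feasibility on the basic columns requires 5·y_wheel time + 6·y_kiln = 63.5, 4·y_wheel time + 3·y_kiln = 40.
→ y_wheel time = 5.5 and y_kiln = 6.
Reduced cost of plates: c₃ − yᵀa₃ = 41.5 − (5.5·5 + 6·3) = 41.5 − 45.5 = -4.

-4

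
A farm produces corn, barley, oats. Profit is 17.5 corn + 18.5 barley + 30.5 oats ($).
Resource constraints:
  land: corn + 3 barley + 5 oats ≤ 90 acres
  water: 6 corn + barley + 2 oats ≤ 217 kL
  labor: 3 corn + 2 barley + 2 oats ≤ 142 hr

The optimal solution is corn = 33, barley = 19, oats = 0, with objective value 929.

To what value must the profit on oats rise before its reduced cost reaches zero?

At the optimum: land uses 90 of 90 (binding); water uses 217 of 217 (binding); labor uses 137 of 142 (slack = 5).
By complementary slackness, y = 0 for the non-binding constraint.
Dual feasibility on the basic columns requires 1·y_land + 6·y_water = 17.5, 3·y_land + 1·y_water = 18.5.
Solving: y_land = 5.5, y_water = 2.
oats enters the basis when its profit ≥ yᵀa₃ = 5.5·5 + 2·2 = 31.5.

31.5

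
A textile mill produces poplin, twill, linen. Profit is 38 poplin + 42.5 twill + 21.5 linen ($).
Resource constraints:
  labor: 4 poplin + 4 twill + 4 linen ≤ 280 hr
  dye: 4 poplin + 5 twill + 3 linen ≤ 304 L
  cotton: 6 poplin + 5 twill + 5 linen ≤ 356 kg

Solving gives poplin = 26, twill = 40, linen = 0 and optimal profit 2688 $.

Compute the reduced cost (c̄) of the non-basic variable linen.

Check each constraint at x*: labor 264/280 (slack 16); dye 304/304 (tight); cotton 356/356 (tight).
By complementary slackness, y = 0 for the non-binding constraint.
The binding rows give the dual system: 4·y_dye + 6·y_cotton = 38 and 5·y_dye + 5·y_cotton = 42.5.
→ y_dye = 6.5 and y_cotton = 2.
Reduced cost of linen: c₃ − yᵀa₃ = 21.5 − (6.5·3 + 2·5) = 21.5 − 29.5 = -8.

-8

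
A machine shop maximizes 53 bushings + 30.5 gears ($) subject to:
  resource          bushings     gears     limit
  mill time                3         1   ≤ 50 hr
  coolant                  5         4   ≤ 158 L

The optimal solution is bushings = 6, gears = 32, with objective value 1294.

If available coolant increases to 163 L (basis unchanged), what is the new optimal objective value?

Both mill time and coolant are binding at x*.
The binding rows give the dual system: 3·y_mill time + 5·y_coolant = 53 and 1·y_mill time + 4·y_coolant = 30.5.
This yields shadow prices y_mill time = 8.5, y_coolant = 5.5.
Δz = y_coolant·Δb = 5.5 × (5) = 27.5, so new z* = 1294 + 27.5 = 1321.5.

1321.5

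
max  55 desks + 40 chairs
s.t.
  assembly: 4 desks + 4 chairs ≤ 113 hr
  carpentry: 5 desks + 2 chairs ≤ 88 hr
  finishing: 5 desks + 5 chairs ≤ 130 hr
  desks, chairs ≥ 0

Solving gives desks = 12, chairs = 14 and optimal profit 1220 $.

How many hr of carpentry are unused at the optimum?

carpentry used = 5·12 + 2·14 = 88; slack = 88 − 88 = 0.

0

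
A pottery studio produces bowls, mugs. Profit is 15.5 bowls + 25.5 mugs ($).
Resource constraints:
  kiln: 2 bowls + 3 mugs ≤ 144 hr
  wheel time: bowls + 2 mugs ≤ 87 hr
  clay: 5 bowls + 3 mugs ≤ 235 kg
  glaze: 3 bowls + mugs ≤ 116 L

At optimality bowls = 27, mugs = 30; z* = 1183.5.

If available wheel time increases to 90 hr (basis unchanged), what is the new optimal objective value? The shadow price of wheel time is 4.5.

1197

Δb = 3, so new z* = 1183.5 + (4.5)·(3) = 1183.5 + 13.5 = 1197.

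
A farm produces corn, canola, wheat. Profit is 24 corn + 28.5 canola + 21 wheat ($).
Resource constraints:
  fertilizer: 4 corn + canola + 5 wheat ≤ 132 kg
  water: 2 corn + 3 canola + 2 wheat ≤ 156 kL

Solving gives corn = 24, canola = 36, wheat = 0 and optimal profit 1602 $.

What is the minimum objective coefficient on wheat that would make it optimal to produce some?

25.5

Check each constraint at x*: fertilizer 132/132 (tight); water 156/156 (tight).
From A_Bᵀ y = c: 4·y_fertilizer + 2·y_water = 24; 1·y_fertilizer + 3·y_water = 28.5.
→ y_fertilizer = 1.5 and y_water = 9.
wheat enters the basis when its profit ≥ yᵀa₃ = 1.5·5 + 9·2 = 25.5.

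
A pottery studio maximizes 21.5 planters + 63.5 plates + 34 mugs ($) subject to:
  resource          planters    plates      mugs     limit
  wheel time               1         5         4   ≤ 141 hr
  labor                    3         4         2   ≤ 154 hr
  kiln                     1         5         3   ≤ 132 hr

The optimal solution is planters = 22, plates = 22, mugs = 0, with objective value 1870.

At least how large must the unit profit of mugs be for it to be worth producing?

36.5

At the optimum: wheel time uses 132 of 141 (slack = 9); labor uses 154 of 154 (binding); kiln uses 132 of 132 (binding).
Slack constraints have shadow price 0 (complementary slackness).
Dual feasibility on the basic columns requires 3·y_labor + 1·y_kiln = 21.5, 4·y_labor + 5·y_kiln = 63.5.
→ y_labor = 4 and y_kiln = 9.5.
mugs enters the basis when its profit ≥ yᵀa₃ = 4·2 + 9.5·3 = 36.5.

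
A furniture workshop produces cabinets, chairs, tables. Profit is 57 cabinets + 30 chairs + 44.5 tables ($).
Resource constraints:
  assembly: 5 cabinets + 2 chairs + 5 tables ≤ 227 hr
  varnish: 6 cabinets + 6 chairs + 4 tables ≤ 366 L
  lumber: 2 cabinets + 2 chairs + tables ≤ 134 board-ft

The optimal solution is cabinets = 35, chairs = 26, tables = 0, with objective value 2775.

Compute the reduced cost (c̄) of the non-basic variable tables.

At the optimum: assembly uses 227 of 227 (binding); varnish uses 366 of 366 (binding); lumber uses 122 of 134 (slack = 12).
Slack constraints have shadow price 0 (complementary slackness).
From A_Bᵀ y = c: 5·y_assembly + 6·y_varnish = 57; 2·y_assembly + 6·y_varnish = 30.
This yields shadow prices y_assembly = 9, y_varnish = 2.
Reduced cost of tables: c₃ − yᵀa₃ = 44.5 − (9·5 + 2·4) = 44.5 − 53 = -8.5.

-8.5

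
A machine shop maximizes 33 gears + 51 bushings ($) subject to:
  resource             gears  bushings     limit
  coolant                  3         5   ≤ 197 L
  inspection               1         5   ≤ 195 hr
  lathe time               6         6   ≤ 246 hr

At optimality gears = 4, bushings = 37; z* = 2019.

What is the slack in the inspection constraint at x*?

inspection used = 1·4 + 5·37 = 189; slack = 195 − 189 = 6.

6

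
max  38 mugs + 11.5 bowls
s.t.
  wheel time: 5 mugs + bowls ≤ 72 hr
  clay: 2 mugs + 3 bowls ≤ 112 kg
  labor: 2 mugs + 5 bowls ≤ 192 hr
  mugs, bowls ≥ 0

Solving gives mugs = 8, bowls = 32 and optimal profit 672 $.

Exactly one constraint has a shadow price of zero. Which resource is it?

labor

wheel time: 72/72 (binding)
clay: 112/112 (binding)
labor: 176/192 (slack 16)
By complementary slackness, a constraint with positive slack has shadow price 0 → labor.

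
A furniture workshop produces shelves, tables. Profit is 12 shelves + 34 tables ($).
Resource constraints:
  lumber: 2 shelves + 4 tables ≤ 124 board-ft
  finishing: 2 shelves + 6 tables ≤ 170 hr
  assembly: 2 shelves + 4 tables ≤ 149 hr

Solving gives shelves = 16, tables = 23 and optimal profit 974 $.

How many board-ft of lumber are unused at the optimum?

0

lumber used = 2·16 + 4·23 = 124; slack = 124 − 124 = 0.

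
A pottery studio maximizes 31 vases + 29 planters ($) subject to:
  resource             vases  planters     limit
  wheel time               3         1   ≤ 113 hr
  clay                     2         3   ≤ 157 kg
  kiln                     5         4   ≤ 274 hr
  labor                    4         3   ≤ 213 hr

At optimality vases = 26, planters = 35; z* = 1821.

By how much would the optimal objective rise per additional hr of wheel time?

At the optimum: wheel time uses 113 of 113 (binding); clay uses 157 of 157 (binding); kiln uses 270 of 274 (slack = 4); labor uses 209 of 213 (slack = 4).
Since kiln, labor are not tight, their duals are 0.
From A_Bᵀ y = c: 3·y_wheel time + 2·y_clay = 31; 1·y_wheel time + 3·y_clay = 29.
→ y_wheel time = 5 and y_clay = 8.
Shadow price of wheel time = 5.

5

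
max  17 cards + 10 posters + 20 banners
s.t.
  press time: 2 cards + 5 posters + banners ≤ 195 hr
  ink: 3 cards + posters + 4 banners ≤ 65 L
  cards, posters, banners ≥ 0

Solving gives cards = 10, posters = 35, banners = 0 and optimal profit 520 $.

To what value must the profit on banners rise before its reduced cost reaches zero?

21

At the optimum: press time uses 195 of 195 (binding); ink uses 65 of 65 (binding).
The binding rows give the dual system: 2·y_press time + 3·y_ink = 17 and 5·y_press time + 1·y_ink = 10.
Solving: y_press time = 1, y_ink = 5.
banners enters the basis when its profit ≥ yᵀa₃ = 1·1 + 5·4 = 21.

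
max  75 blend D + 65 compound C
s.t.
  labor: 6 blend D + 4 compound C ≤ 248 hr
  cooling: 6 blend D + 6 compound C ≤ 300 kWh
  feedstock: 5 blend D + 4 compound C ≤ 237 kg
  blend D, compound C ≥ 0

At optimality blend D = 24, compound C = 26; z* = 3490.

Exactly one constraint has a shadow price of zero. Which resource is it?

feedstock

labor: 248/248 (binding)
cooling: 300/300 (binding)
feedstock: 224/237 (slack 13)
By complementary slackness, a constraint with positive slack has shadow price 0 → feedstock.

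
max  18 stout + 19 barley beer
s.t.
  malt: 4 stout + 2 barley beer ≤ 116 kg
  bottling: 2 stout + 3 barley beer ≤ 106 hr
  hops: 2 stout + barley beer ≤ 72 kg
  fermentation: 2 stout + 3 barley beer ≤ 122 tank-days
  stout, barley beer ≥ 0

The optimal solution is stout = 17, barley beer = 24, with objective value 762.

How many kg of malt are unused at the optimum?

0

malt used = 4·17 + 2·24 = 116; slack = 116 − 116 = 0.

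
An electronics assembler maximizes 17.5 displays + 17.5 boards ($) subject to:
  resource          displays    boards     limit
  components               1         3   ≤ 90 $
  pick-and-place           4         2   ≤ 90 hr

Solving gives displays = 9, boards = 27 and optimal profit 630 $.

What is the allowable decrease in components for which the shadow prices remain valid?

Binding constraints: components, pick-and-place. The basis is B = [[1,3],[4,2]] with det -10.
Per unit decrease in components, x* moves by d = (0.2, -0.4).
The basis stays optimal until boards reaches 0; allowable decrease = 67.5 $.

67.5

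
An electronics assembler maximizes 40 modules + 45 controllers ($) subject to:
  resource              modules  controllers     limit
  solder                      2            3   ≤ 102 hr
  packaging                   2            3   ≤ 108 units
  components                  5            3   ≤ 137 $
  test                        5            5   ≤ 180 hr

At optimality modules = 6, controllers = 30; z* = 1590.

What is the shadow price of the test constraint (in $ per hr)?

Binding: solder and test. Non-binding: packaging (6 unused), components (17 unused).
Since packaging, components are not tight, their duals are 0.
The binding rows give the dual system: 2·y_solder + 5·y_test = 40 and 3·y_solder + 5·y_test = 45.
→ y_solder = 5 and y_test = 6.
Shadow price of test = 6.

6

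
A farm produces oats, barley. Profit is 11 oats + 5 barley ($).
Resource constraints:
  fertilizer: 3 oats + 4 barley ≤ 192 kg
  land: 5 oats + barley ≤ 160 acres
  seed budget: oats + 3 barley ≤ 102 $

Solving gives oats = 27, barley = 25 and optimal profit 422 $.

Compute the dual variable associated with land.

Binding: land and seed budget. Non-binding: fertilizer (11 unused).
Slack constraints have shadow price 0 (complementary slackness).
The binding rows give the dual system: 5·y_land + 1·y_seed budget = 11 and 1·y_land + 3·y_seed budget = 5.
This yields shadow prices y_land = 2, y_seed budget = 1.
Shadow price of land = 2.

2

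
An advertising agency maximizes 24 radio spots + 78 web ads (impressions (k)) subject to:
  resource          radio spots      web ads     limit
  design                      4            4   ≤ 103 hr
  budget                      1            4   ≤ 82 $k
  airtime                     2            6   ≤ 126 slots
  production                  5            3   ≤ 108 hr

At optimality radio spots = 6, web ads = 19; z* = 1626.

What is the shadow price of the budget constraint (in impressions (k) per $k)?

6

Check each constraint at x*: design 100/103 (slack 3); budget 82/82 (tight); airtime 126/126 (tight); production 87/108 (slack 21).
Since design, production are not tight, their duals are 0.
The binding rows give the dual system: 1·y_budget + 2·y_airtime = 24 and 4·y_budget + 6·y_airtime = 78.
This yields shadow prices y_budget = 6, y_airtime = 9.
Shadow price of budget = 6.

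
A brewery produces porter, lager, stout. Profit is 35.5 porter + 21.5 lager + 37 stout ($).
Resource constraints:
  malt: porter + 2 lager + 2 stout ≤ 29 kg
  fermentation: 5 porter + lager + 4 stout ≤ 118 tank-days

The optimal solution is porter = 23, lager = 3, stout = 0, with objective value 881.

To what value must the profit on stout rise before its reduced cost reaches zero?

38

Check each constraint at x*: malt 29/29 (tight); fermentation 118/118 (tight).
From A_Bᵀ y = c: 1·y_malt + 5·y_fermentation = 35.5; 2·y_malt + 1·y_fermentation = 21.5.
This yields shadow prices y_malt = 8, y_fermentation = 5.5.
stout enters the basis when its profit ≥ yᵀa₃ = 8·2 + 5.5·4 = 38.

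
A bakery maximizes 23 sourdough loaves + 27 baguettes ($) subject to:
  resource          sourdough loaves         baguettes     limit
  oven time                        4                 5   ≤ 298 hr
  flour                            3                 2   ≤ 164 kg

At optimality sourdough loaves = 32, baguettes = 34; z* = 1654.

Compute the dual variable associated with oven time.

Check each constraint at x*: oven time 298/298 (tight); flour 164/164 (tight).
The binding rows give the dual system: 4·y_oven time + 3·y_flour = 23 and 5·y_oven time + 2·y_flour = 27.
Solving: y_oven time = 5, y_flour = 1.
Shadow price of oven time = 5.

5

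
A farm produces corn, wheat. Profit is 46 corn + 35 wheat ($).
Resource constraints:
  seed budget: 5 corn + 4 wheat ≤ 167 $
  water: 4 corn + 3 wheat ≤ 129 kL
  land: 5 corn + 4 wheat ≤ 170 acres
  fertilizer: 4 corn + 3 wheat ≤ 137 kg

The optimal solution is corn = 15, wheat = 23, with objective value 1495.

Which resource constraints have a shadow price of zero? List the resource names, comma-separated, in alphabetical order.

fertilizer, land

seed budget: 167/167 (binding)
water: 129/129 (binding)
land: 167/170 (slack 3)
fertilizer: 129/137 (slack 8)
By complementary slackness, a constraint with positive slack has shadow price 0 → fertilizer, land.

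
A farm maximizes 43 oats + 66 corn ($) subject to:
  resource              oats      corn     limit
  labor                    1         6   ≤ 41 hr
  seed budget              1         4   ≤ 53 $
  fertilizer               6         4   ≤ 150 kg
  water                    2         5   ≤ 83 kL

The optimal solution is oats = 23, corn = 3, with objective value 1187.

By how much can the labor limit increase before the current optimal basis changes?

28.8

Binding constraints: labor, fertilizer. The basis is B = [[1,6],[6,4]] with det -32.
Per unit increase in labor, x* moves by d = (-0.125, 0.1875).
The basis stays optimal until seed budget becomes binding; allowable increase = 28.8 hr.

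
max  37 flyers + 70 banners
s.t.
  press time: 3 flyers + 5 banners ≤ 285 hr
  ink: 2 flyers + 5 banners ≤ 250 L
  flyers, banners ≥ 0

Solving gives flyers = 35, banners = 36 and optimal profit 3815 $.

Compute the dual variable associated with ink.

At the optimum: press time uses 285 of 285 (binding); ink uses 250 of 250 (binding).
The binding rows give the dual system: 3·y_press time + 2·y_ink = 37 and 5·y_press time + 5·y_ink = 70.
Solving: y_press time = 9, y_ink = 5.
Shadow price of ink = 5.

5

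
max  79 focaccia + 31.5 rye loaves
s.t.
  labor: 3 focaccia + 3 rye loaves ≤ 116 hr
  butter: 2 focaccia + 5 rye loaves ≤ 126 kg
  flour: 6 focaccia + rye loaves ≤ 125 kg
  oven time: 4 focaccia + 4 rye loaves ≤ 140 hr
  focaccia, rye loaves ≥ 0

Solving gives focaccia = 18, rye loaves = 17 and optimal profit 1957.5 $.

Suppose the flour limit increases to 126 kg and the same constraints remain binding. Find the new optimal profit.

Binding: flour and oven time. Non-binding: labor (11 unused), butter (5 unused).
By complementary slackness, y = 0 for the non-binding constraints.
The binding rows give the dual system: 6·y_flour + 4·y_oven time = 79 and 1·y_flour + 4·y_oven time = 31.5.
→ y_flour = 9.5 and y_oven time = 5.5.
Δz = y_flour·Δb = 9.5 × (1) = 9.5, so new z* = 1957.5 + 9.5 = 1967.

1967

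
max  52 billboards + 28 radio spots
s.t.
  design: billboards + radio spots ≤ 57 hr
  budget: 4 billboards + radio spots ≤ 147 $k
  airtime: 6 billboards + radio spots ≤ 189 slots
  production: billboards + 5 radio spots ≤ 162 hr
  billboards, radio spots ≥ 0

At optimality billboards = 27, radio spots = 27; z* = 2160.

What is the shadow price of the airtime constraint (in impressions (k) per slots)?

Check each constraint at x*: design 54/57 (slack 3); budget 135/147 (slack 12); airtime 189/189 (tight); production 162/162 (tight).
By complementary slackness, y = 0 for the non-binding constraints.
The binding rows give the dual system: 6·y_airtime + 1·y_production = 52 and 1·y_airtime + 5·y_production = 28.
→ y_airtime = 8 and y_production = 4.
Shadow price of airtime = 8.

8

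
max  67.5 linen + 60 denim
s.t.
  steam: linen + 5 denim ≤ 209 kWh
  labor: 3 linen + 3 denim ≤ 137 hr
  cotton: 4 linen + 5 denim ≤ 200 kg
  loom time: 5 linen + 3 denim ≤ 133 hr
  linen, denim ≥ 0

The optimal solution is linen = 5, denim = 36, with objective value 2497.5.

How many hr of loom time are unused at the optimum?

loom time used = 5·5 + 3·36 = 133; slack = 133 − 133 = 0.

0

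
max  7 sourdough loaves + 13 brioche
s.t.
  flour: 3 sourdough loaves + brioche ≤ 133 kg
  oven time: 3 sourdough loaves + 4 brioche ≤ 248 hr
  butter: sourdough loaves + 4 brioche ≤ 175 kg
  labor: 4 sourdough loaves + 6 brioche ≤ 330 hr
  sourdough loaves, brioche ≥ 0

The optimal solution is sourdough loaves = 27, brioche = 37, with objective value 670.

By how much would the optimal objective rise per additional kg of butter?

At the optimum: flour uses 118 of 133 (slack = 15); oven time uses 229 of 248 (slack = 19); butter uses 175 of 175 (binding); labor uses 330 of 330 (binding).
Slack constraints have shadow price 0 (complementary slackness).
The binding rows give the dual system: 1·y_butter + 4·y_labor = 7 and 4·y_butter + 6·y_labor = 13.
→ y_butter = 1 and y_labor = 1.5.
Shadow price of butter = 1.

1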